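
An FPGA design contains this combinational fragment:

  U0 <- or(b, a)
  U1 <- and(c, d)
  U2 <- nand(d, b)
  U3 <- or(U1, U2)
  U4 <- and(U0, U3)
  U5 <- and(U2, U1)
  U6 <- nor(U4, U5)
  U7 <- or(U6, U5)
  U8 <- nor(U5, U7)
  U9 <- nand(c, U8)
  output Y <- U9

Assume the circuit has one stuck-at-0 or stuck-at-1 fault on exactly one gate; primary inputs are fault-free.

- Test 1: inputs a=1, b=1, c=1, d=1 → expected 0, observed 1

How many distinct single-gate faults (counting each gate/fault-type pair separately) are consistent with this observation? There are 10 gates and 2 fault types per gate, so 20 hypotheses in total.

Fault-free: U0=1, U1=1, U2=0, U3=1, U4=1, U5=0, U6=0, U7=0, U8=1, U9=0 → 0. Observed 1.
  U0: stuck-at-0 ✓; others ✗
  U1: stuck-at-0 ✓; others ✗
  U2: stuck-at-1 ✓; others ✗
  U3: stuck-at-0 ✓; others ✗
  U4: stuck-at-0 ✓; others ✗
  U5: stuck-at-1 ✓; others ✗
  U6: stuck-at-1 ✓; others ✗
  U7: stuck-at-1 ✓; others ✗
  U8: stuck-at-0 ✓; others ✗
  U9: stuck-at-1 ✓; others ✗
Consistent faults: {U0 stuck-at-0, U1 stuck-at-0, U2 stuck-at-1, U3 stuck-at-0, U4 stuck-at-0, U5 stuck-at-1, U6 stuck-at-1, U7 stuck-at-1, U8 stuck-at-0, U9 stuck-at-1} — 10 in all.

10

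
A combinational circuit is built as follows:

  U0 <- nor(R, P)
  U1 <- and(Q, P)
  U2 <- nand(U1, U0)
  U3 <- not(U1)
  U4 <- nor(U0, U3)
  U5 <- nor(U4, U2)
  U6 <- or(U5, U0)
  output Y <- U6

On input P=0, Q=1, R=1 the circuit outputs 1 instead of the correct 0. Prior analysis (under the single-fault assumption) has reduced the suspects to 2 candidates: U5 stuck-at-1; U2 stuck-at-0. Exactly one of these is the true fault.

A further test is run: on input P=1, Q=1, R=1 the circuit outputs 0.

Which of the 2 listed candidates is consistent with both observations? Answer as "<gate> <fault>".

Evaluate each candidate on input P=1, Q=1, R=1:
  U5 stuck-at-1: U0=0, U1=1, U2=1, U3=0, U4=1, U5=1 [stuck-at-1], U6=1 → 1 — eliminated
  U2 stuck-at-0: U0=0, U1=1, U2=0 [stuck-at-0], U3=0, U4=1, U5=0, U6=0 → 0 — matches
Only U2 stuck-at-0 reproduces the observed 0.

U2 stuck-at-0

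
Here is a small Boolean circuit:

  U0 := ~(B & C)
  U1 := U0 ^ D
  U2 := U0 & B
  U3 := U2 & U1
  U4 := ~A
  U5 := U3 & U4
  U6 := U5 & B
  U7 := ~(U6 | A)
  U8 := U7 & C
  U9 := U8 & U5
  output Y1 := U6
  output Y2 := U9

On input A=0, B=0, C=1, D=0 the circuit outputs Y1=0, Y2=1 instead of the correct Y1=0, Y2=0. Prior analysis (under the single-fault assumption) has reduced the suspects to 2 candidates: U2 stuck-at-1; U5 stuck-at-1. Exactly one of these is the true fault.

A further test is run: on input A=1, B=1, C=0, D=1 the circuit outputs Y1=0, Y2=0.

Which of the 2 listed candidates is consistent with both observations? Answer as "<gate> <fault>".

Evaluate each candidate on input A=1, B=1, C=0, D=1:
  U2 stuck-at-1: U0=1, U1=0, U2=1 [stuck-at-1], U3=0, U4=0, U5=0, U6=0, U7=0, U8=0, U9=0 → Y1=0, Y2=0 — matches
  U5 stuck-at-1: U0=1, U1=0, U2=1, U3=0, U4=0, U5=1 [stuck-at-1], U6=1, U7=0, U8=0, U9=0 → Y1=1, Y2=0 — eliminated
Only U2 stuck-at-1 reproduces the observed Y1=0, Y2=0.

U2 stuck-at-1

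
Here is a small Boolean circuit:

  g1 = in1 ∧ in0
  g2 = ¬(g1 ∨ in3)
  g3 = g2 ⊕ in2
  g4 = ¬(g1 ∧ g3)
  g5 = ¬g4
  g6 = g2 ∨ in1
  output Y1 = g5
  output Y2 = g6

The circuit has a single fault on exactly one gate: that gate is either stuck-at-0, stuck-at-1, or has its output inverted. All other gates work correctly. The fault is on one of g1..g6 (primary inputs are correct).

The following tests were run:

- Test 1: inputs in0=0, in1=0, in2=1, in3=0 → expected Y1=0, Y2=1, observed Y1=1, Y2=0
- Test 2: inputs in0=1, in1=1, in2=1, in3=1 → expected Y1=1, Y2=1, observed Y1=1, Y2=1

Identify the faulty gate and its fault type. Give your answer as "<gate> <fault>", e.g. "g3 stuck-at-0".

g1 stuck-at-1

Fault-free values for test 1 (in0=0, in1=0, in2=1, in3=0): g1=0, g2=1, g3=0, g4=1, g5=0, g6=1, giving Y1=0, Y2=1. Observed Y1=1, Y2=0.
Test 1: faults giving observed Y1=1, Y2=0 are {g1 stuck-at-1, g1 inverted output}.
Test 2 (in0=1, in1=1, in2=1, in3=1): fault-free g1=1, g2=0, g3=1, g4=0, g5=1, g6=1 → Y1=1, Y2=1; observed Y1=1, Y2=1. Eliminates g1 inverted output.
Only g1 stuck-at-1 is consistent with every test.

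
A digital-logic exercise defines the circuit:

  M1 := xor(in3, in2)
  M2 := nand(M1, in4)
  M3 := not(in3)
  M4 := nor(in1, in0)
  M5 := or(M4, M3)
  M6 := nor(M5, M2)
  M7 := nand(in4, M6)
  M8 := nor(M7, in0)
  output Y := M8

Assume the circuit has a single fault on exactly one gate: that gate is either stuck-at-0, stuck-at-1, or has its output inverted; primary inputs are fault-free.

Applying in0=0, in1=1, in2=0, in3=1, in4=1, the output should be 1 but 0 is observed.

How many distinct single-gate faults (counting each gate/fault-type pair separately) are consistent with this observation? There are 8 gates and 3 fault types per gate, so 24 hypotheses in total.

16

Fault-free: M1=1, M2=0, M3=0, M4=0, M5=0, M6=1, M7=0, M8=1 → 1. Observed 0.
  M1: stuck-at-0, inverted output ✓; others ✗
  M2: stuck-at-1, inverted output ✓; others ✗
  M3: stuck-at-1, inverted output ✓; others ✗
  M4: stuck-at-1, inverted output ✓; others ✗
  M5: stuck-at-1, inverted output ✓; others ✗
  M6: stuck-at-0, inverted output ✓; others ✗
  M7: stuck-at-1, inverted output ✓; others ✗
  M8: stuck-at-0, inverted output ✓; others ✗
Consistent faults: {M1 stuck-at-0, M1 inverted output, M2 stuck-at-1, M2 inverted output, M3 stuck-at-1, M3 inverted output, M4 stuck-at-1, M4 inverted output, M5 stuck-at-1, M5 inverted output, M6 stuck-at-0, M6 inverted output, M7 stuck-at-1, M7 inverted output, M8 stuck-at-0, M8 inverted output} — 16 in all.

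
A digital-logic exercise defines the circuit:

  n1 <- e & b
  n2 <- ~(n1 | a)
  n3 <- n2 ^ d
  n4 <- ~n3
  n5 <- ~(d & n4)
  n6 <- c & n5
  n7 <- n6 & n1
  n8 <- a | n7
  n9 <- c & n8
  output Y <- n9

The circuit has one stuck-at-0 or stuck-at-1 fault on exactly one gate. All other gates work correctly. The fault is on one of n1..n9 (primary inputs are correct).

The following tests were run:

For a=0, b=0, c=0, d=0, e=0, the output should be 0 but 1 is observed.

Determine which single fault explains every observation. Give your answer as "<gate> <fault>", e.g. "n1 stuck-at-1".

Fault-free values for test 1 (a=0, b=0, c=0, d=0, e=0): n1=0, n2=1, n3=1, n4=0, n5=1, n6=0, n7=0, n8=0, n9=0, giving Y=0. Observed 1.
Test 1: faults giving observed 1 are {n9 stuck-at-1}.
Only n9 stuck-at-1 is consistent with every test.

n9 stuck-at-1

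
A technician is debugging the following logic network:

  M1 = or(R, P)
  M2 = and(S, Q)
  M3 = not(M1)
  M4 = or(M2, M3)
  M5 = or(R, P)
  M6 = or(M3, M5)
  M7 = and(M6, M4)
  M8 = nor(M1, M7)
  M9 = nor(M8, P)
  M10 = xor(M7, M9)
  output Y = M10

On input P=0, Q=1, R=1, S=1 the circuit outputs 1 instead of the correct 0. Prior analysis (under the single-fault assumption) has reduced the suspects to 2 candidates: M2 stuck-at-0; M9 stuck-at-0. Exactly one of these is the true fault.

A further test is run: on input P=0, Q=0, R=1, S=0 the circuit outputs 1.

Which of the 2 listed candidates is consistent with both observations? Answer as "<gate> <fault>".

M2 stuck-at-0

Evaluate each candidate on input P=0, Q=0, R=1, S=0:
  M2 stuck-at-0: M1=1, M2=0 [stuck-at-0], M3=0, M4=0, M5=1, M6=1, M7=0, M8=0, M9=1, M10=1 → 1 — matches
  M9 stuck-at-0: M1=1, M2=0, M3=0, M4=0, M5=1, M6=1, M7=0, M8=0, M9=0 [stuck-at-0], M10=0 → 0 — eliminated
Only M2 stuck-at-0 reproduces the observed 1.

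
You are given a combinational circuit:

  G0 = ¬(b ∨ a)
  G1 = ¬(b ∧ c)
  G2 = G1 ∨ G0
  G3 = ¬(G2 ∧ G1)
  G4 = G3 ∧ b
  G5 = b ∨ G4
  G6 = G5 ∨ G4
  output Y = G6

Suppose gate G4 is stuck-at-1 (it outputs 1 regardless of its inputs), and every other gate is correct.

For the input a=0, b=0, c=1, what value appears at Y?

1

Propagate with G4 forced: G0=1, G1=1, G2=1, G3=0, G4=1 [stuck-at-1], G5=1, G6=1.
So Y = 1. (Without the fault it would be 0.)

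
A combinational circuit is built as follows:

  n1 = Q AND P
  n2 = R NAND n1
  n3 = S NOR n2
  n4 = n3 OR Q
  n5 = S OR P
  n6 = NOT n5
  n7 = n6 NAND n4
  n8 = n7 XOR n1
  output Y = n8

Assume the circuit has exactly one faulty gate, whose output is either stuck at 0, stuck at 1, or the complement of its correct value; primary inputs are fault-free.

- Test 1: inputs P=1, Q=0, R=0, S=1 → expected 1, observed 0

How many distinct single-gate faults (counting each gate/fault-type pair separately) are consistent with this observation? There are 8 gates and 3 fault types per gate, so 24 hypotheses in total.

6

Fault-free: n1=0, n2=1, n3=0, n4=0, n5=1, n6=0, n7=1, n8=1 → 1. Observed 0.
  n1: stuck-at-1, inverted output ✓; others ✗
  n2: none of the 3 fault types match ✗
  n3: none of the 3 fault types match ✗
  n4: none of the 3 fault types match ✗
  n5: none of the 3 fault types match ✗
  n6: none of the 3 fault types match ✗
  n7: stuck-at-0, inverted output ✓; others ✗
  n8: stuck-at-0, inverted output ✓; others ✗
Consistent faults: {n1 stuck-at-1, n1 inverted output, n7 stuck-at-0, n7 inverted output, n8 stuck-at-0, n8 inverted output} — 6 in all.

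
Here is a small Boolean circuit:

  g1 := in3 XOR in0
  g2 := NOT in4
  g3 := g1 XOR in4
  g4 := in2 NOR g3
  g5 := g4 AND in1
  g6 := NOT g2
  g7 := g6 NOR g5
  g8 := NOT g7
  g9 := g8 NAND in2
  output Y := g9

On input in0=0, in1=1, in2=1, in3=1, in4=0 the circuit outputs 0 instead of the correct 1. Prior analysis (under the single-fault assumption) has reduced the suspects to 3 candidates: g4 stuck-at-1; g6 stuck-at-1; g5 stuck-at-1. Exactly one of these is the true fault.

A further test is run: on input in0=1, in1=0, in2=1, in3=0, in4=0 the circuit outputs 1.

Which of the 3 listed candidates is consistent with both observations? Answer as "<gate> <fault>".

g4 stuck-at-1

Evaluate each candidate on input in0=1, in1=0, in2=1, in3=0, in4=0:
  g4 stuck-at-1: g1=1, g2=1, g3=1, g4=1 [stuck-at-1], g5=0, g6=0, g7=1, g8=0, g9=1 → 1 — matches
  g6 stuck-at-1: g1=1, g2=1, g3=1, g4=0, g5=0, g6=1 [stuck-at-1], g7=0, g8=1, g9=0 → 0 — eliminated
  g5 stuck-at-1: g1=1, g2=1, g3=1, g4=0, g5=1 [stuck-at-1], g6=0, g7=0, g8=1, g9=0 → 0 — eliminated
Only g4 stuck-at-1 reproduces the observed 1.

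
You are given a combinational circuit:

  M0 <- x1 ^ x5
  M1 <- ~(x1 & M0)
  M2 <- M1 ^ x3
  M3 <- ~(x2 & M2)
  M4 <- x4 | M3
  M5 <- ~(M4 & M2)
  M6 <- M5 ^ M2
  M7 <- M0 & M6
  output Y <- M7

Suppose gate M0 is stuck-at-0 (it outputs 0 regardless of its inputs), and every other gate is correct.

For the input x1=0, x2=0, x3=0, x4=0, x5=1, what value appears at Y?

Propagate with M0 forced: M0=0 [stuck-at-0], M1=1, M2=1, M3=1, M4=1, M5=0, M6=1, M7=0.
So Y = 0. (Without the fault it would be 1.)

0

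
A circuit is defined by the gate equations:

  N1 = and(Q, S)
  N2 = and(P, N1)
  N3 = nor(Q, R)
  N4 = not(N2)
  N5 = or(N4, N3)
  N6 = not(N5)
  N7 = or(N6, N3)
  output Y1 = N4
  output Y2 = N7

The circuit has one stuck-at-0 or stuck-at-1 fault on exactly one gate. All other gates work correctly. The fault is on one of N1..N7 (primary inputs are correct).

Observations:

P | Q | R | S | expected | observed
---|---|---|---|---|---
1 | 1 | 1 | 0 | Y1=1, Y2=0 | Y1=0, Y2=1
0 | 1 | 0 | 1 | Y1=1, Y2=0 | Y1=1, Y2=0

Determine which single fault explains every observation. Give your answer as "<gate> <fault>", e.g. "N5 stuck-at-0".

N1 stuck-at-1

Fault-free values for test 1 (P=1, Q=1, R=1, S=0): N1=0, N2=0, N3=0, N4=1, N5=1, N6=0, N7=0, giving Y1=1, Y2=0. Observed Y1=0, Y2=1.
Test 1: faults giving observed Y1=0, Y2=1 are {N1 stuck-at-1, N2 stuck-at-1, N4 stuck-at-0}.
Test 2 (P=0, Q=1, R=0, S=1): fault-free N1=1, N2=0, N3=0, N4=1, N5=1, N6=0, N7=0 → Y1=1, Y2=0; observed Y1=1, Y2=0. Eliminates N2 stuck-at-1, N4 stuck-at-0.
Only N1 stuck-at-1 is consistent with every test.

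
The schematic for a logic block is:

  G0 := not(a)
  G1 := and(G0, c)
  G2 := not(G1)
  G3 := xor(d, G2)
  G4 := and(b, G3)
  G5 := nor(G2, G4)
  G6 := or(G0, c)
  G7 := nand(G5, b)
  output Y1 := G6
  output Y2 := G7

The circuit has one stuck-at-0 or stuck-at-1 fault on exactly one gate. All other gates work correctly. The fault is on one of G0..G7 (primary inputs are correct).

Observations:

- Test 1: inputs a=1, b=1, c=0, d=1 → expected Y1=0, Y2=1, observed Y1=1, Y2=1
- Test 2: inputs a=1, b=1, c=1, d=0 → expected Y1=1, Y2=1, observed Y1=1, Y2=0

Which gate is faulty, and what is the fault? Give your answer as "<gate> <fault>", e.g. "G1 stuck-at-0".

G0 stuck-at-1

Fault-free values for test 1 (a=1, b=1, c=0, d=1): G0=0, G1=0, G2=1, G3=0, G4=0, G5=0, G6=0, G7=1, giving Y1=0, Y2=1. Observed Y1=1, Y2=1.
Test 1: faults giving observed Y1=1, Y2=1 are {G0 stuck-at-1, G6 stuck-at-1}.
Test 2 (a=1, b=1, c=1, d=0): fault-free G0=0, G1=0, G2=1, G3=1, G4=1, G5=0, G6=1, G7=1 → Y1=1, Y2=1; observed Y1=1, Y2=0. Eliminates G6 stuck-at-1.
Only G0 stuck-at-1 is consistent with every test.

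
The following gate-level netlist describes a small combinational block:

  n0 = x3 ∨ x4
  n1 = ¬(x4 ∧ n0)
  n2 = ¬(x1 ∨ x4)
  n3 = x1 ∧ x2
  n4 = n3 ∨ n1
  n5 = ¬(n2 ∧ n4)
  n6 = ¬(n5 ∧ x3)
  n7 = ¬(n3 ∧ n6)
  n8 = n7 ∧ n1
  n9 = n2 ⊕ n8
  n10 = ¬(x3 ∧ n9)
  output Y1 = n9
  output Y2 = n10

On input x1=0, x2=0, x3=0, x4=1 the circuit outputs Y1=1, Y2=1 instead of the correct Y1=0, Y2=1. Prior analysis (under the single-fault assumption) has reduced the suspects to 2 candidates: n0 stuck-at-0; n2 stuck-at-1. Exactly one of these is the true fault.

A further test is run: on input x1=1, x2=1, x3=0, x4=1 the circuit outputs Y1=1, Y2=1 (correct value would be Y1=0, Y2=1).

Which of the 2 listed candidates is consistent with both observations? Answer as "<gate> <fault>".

n2 stuck-at-1

Evaluate each candidate on input x1=1, x2=1, x3=0, x4=1:
  n0 stuck-at-0: n0=0 [stuck-at-0], n1=1, n2=0, n3=1, n4=1, n5=1, n6=1, n7=0, n8=0, n9=0, n10=1 → Y1=0, Y2=1 — eliminated
  n2 stuck-at-1: n0=1, n1=0, n2=1 [stuck-at-1], n3=1, n4=1, n5=0, n6=1, n7=0, n8=0, n9=1, n10=1 → Y1=1, Y2=1 — matches
Only n2 stuck-at-1 reproduces the observed Y1=1, Y2=1.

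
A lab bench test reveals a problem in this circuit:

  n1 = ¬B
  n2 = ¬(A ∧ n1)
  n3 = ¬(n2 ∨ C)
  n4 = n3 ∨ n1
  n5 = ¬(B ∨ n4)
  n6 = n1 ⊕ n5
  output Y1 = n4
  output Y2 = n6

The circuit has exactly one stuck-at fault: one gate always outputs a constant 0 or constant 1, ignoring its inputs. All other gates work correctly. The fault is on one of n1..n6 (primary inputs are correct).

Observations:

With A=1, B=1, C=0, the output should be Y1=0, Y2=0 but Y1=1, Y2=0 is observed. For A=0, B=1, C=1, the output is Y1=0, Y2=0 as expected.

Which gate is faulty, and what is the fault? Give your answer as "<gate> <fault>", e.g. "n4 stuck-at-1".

Fault-free values for test 1 (A=1, B=1, C=0): n1=0, n2=1, n3=0, n4=0, n5=0, n6=0, giving Y1=0, Y2=0. Observed Y1=1, Y2=0.
Test 1: faults giving observed Y1=1, Y2=0 are {n2 stuck-at-0, n3 stuck-at-1, n4 stuck-at-1}.
Test 2 (A=0, B=1, C=1): fault-free n1=0, n2=1, n3=0, n4=0, n5=0, n6=0 → Y1=0, Y2=0; observed Y1=0, Y2=0. Eliminates n3 stuck-at-1, n4 stuck-at-1.
Only n2 stuck-at-0 is consistent with every test.

n2 stuck-at-0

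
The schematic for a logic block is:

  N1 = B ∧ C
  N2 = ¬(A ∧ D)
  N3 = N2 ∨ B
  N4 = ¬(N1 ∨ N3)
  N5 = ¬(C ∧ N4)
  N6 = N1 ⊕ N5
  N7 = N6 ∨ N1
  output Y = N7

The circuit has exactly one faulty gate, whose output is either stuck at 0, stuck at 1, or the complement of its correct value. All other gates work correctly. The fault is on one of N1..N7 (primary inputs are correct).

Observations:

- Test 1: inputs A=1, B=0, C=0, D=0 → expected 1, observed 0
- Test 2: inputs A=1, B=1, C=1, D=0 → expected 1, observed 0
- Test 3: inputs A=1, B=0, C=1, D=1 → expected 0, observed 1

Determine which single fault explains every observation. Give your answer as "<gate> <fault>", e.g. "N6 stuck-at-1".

N7 inverted output

Fault-free values for test 1 (A=1, B=0, C=0, D=0): N1=0, N2=1, N3=1, N4=0, N5=1, N6=1, N7=1, giving Y=1. Observed 0.
Test 1: faults giving observed 0 are {N5 stuck-at-0, N5 inverted output, N6 stuck-at-0, N6 inverted output, N7 stuck-at-0, N7 inverted output}.
Test 2 (A=1, B=1, C=1, D=0): fault-free N1=1, N2=1, N3=1, N4=0, N5=1, N6=0, N7=1 → 1; observed 0. Eliminates N5 stuck-at-0, N5 inverted output, N6 stuck-at-0, N6 inverted output.
Test 3 (A=1, B=0, C=1, D=1): fault-free N1=0, N2=0, N3=0, N4=1, N5=0, N6=0, N7=0 → 0; observed 1. Eliminates N7 stuck-at-0.
Only N7 inverted output is consistent with every test.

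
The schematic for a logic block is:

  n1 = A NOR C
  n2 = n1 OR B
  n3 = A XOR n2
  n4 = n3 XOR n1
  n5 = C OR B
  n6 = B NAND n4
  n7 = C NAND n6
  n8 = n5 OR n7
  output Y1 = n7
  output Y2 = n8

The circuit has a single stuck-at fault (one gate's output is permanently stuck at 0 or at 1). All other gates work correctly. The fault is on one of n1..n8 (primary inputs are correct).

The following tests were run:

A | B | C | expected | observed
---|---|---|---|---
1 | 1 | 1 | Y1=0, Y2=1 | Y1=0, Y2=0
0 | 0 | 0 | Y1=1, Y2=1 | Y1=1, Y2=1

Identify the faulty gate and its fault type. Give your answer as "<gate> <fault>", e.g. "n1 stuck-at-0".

Fault-free values for test 1 (A=1, B=1, C=1): n1=0, n2=1, n3=0, n4=0, n5=1, n6=1, n7=0, n8=1, giving Y1=0, Y2=1. Observed Y1=0, Y2=0.
Test 1: faults giving observed Y1=0, Y2=0 are {n5 stuck-at-0, n8 stuck-at-0}.
Test 2 (A=0, B=0, C=0): fault-free n1=1, n2=1, n3=1, n4=0, n5=0, n6=1, n7=1, n8=1 → Y1=1, Y2=1; observed Y1=1, Y2=1. Eliminates n8 stuck-at-0.
Only n5 stuck-at-0 is consistent with every test.

n5 stuck-at-0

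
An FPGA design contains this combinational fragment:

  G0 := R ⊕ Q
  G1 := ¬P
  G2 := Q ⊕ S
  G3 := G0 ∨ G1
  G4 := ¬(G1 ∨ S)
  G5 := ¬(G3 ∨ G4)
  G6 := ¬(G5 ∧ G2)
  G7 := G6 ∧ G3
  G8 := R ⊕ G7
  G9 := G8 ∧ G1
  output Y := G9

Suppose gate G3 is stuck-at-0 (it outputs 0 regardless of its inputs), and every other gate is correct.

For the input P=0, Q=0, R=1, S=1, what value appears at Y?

Propagate with G3 forced: G0=1, G1=1, G2=1, G3=0 [stuck-at-0], G4=0, G5=1, G6=0, G7=0, G8=1, G9=1.
So Y = 1. (Without the fault it would be 0.)

1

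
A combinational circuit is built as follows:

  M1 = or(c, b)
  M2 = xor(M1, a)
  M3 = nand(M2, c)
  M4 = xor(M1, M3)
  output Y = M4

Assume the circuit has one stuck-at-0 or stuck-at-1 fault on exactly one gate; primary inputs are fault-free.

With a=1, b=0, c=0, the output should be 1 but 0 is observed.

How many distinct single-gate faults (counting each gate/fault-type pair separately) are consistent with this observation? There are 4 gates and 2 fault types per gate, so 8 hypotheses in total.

Fault-free: M1=0, M2=1, M3=1, M4=1 → 1. Observed 0.
  M1 stuck-at-0: output 1 ✗
  M1 stuck-at-1: output 0 ✓
  M2 stuck-at-0: output 1 ✗
  M2 stuck-at-1: output 1 ✗
  M3 stuck-at-0: output 0 ✓
  M3 stuck-at-1: output 1 ✗
  M4 stuck-at-0: output 0 ✓
  M4 stuck-at-1: output 1 ✗
Consistent faults: {M1 stuck-at-1, M3 stuck-at-0, M4 stuck-at-0} — 3 in all.

3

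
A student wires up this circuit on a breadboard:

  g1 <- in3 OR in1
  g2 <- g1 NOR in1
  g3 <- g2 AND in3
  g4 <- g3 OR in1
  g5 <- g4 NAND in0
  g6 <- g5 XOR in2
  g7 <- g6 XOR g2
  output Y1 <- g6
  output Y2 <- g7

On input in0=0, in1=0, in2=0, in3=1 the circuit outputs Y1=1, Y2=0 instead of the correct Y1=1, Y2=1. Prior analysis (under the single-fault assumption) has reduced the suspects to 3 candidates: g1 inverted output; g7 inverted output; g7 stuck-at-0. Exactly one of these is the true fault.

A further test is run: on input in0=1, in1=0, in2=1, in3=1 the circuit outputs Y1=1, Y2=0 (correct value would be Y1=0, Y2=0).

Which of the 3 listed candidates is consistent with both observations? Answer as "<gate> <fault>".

Evaluate each candidate on input in0=1, in1=0, in2=1, in3=1:
  g1 inverted output: g1=0 [inverted output], g2=1, g3=1, g4=1, g5=0, g6=1, g7=0 → Y1=1, Y2=0 — matches
  g7 inverted output: g1=1, g2=0, g3=0, g4=0, g5=1, g6=0, g7=1 [inverted output] → Y1=0, Y2=1 — eliminated
  g7 stuck-at-0: g1=1, g2=0, g3=0, g4=0, g5=1, g6=0, g7=0 [stuck-at-0] → Y1=0, Y2=0 — eliminated
Only g1 inverted output reproduces the observed Y1=1, Y2=0.

g1 inverted output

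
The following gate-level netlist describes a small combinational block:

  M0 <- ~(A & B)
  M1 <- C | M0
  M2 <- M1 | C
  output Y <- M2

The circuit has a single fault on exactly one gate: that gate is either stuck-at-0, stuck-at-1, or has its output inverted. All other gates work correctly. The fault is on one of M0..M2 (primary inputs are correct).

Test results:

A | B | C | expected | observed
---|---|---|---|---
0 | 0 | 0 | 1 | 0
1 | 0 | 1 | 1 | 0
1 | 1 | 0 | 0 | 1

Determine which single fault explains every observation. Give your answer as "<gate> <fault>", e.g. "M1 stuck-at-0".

M2 inverted output

Fault-free values for test 1 (A=0, B=0, C=0): M0=1, M1=1, M2=1, giving Y=1. Observed 0.
Test 1: faults giving observed 0 are {M0 stuck-at-0, M0 inverted output, M1 stuck-at-0, M1 inverted output, M2 stuck-at-0, M2 inverted output}.
Test 2 (A=1, B=0, C=1): fault-free M0=1, M1=1, M2=1 → 1; observed 0. Eliminates M0 stuck-at-0, M0 inverted output, M1 stuck-at-0, M1 inverted output.
Test 3 (A=1, B=1, C=0): fault-free M0=0, M1=0, M2=0 → 0; observed 1. Eliminates M2 stuck-at-0.
Only M2 inverted output is consistent with every test.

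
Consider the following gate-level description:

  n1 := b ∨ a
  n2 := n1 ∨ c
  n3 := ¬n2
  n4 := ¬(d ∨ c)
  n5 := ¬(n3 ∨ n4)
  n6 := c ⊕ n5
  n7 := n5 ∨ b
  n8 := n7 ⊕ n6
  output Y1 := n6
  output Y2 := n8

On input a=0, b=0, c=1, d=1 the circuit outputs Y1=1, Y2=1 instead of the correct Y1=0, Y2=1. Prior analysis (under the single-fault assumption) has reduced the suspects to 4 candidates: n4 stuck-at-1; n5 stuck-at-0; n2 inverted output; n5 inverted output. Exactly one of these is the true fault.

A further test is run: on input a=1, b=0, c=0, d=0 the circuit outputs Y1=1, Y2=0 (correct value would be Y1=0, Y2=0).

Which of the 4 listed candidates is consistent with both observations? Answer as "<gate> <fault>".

n5 inverted output

Evaluate each candidate on input a=1, b=0, c=0, d=0:
  n4 stuck-at-1: n1=1, n2=1, n3=0, n4=1 [stuck-at-1], n5=0, n6=0, n7=0, n8=0 → Y1=0, Y2=0 — eliminated
  n5 stuck-at-0: n1=1, n2=1, n3=0, n4=1, n5=0 [stuck-at-0], n6=0, n7=0, n8=0 → Y1=0, Y2=0 — eliminated
  n2 inverted output: n1=1, n2=0 [inverted output], n3=1, n4=1, n5=0, n6=0, n7=0, n8=0 → Y1=0, Y2=0 — eliminated
  n5 inverted output: n1=1, n2=1, n3=0, n4=1, n5=1 [inverted output], n6=1, n7=1, n8=0 → Y1=1, Y2=0 — matches
Only n5 inverted output reproduces the observed Y1=1, Y2=0.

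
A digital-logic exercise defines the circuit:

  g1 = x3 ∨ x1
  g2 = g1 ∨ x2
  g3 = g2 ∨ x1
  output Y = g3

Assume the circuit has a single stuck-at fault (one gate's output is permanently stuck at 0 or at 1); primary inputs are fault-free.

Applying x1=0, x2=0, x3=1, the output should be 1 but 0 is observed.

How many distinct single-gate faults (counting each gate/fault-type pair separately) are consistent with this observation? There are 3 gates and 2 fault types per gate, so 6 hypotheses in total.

3

Fault-free: g1=1, g2=1, g3=1 → 1. Observed 0.
  g1 stuck-at-0: output 0 ✓
  g1 stuck-at-1: output 1 ✗
  g2 stuck-at-0: output 0 ✓
  g2 stuck-at-1: output 1 ✗
  g3 stuck-at-0: output 0 ✓
  g3 stuck-at-1: output 1 ✗
Consistent faults: {g1 stuck-at-0, g2 stuck-at-0, g3 stuck-at-0} — 3 in all.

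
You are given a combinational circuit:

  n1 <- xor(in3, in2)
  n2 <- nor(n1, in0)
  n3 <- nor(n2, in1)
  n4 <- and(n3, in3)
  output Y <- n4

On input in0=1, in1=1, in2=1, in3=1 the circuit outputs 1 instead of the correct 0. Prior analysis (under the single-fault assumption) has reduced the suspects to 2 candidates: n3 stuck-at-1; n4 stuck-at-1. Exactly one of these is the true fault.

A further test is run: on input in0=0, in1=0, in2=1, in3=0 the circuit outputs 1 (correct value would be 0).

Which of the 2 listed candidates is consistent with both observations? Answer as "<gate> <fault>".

Evaluate each candidate on input in0=0, in1=0, in2=1, in3=0:
  n3 stuck-at-1: n1=1, n2=0, n3=1 [stuck-at-1], n4=0 → 0 — eliminated
  n4 stuck-at-1: n1=1, n2=0, n3=1, n4=1 [stuck-at-1] → 1 — matches
Only n4 stuck-at-1 reproduces the observed 1.

n4 stuck-at-1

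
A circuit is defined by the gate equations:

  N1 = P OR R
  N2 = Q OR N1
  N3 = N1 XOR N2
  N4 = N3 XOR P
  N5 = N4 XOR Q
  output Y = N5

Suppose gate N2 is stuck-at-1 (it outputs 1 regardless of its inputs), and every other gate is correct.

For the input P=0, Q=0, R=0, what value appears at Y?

Propagate with N2 forced: N1=0, N2=1 [stuck-at-1], N3=1, N4=1, N5=1.
So Y = 1. (Without the fault it would be 0.)

1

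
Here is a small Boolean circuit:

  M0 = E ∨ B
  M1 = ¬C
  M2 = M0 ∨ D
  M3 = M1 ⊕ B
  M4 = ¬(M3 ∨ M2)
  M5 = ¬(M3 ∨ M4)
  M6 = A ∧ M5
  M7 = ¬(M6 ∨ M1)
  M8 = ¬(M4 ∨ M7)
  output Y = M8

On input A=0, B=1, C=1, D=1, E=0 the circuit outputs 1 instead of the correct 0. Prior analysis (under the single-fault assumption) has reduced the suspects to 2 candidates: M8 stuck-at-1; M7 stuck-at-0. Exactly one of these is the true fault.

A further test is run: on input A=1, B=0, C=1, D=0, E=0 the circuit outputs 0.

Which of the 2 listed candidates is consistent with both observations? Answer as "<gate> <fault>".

M7 stuck-at-0

Evaluate each candidate on input A=1, B=0, C=1, D=0, E=0:
  M8 stuck-at-1: M0=0, M1=0, M2=0, M3=0, M4=1, M5=0, M6=0, M7=1, M8=1 [stuck-at-1] → 1 — eliminated
  M7 stuck-at-0: M0=0, M1=0, M2=0, M3=0, M4=1, M5=0, M6=0, M7=0 [stuck-at-0], M8=0 → 0 — matches
Only M7 stuck-at-0 reproduces the observed 0.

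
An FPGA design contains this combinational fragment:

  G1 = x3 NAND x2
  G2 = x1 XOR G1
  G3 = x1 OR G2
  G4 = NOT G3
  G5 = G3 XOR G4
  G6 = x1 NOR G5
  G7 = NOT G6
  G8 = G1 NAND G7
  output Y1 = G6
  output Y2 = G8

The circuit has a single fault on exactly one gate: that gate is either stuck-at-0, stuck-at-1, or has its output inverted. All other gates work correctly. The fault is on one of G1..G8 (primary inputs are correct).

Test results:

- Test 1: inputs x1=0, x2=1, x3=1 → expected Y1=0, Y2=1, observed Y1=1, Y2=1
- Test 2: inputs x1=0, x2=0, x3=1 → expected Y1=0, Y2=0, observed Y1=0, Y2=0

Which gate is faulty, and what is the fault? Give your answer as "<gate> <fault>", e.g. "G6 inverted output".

Fault-free values for test 1 (x1=0, x2=1, x3=1): G1=0, G2=0, G3=0, G4=1, G5=1, G6=0, G7=1, G8=1, giving Y1=0, Y2=1. Observed Y1=1, Y2=1.
Test 1: faults giving observed Y1=1, Y2=1 are {G4 stuck-at-0, G4 inverted output, G5 stuck-at-0, G5 inverted output, G6 stuck-at-1, G6 inverted output}.
Test 2 (x1=0, x2=0, x3=1): fault-free G1=1, G2=1, G3=1, G4=0, G5=1, G6=0, G7=1, G8=0 → Y1=0, Y2=0; observed Y1=0, Y2=0. Eliminates G4 inverted output, G5 stuck-at-0, G5 inverted output, G6 stuck-at-1, G6 inverted output.
Only G4 stuck-at-0 is consistent with every test.

G4 stuck-at-0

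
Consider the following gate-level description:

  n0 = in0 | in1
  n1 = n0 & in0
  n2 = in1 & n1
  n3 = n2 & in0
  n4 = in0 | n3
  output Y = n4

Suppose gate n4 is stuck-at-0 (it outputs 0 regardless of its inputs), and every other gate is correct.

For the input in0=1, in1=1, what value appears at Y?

0

Propagate with n4 forced: n0=1, n1=1, n2=1, n3=1, n4=0 [stuck-at-0].
So Y = 0. (Without the fault it would be 1.)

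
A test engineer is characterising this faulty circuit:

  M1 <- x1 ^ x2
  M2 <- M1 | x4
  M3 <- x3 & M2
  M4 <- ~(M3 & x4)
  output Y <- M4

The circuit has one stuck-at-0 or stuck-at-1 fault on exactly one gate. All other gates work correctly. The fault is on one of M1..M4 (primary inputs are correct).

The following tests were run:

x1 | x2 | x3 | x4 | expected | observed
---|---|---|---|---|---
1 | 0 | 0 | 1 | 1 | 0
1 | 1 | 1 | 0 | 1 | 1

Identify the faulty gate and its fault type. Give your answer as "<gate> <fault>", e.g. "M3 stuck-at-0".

M3 stuck-at-1

Fault-free values for test 1 (x1=1, x2=0, x3=0, x4=1): M1=1, M2=1, M3=0, M4=1, giving Y=1. Observed 0.
Test 1: faults giving observed 0 are {M3 stuck-at-1, M4 stuck-at-0}.
Test 2 (x1=1, x2=1, x3=1, x4=0): fault-free M1=0, M2=0, M3=0, M4=1 → 1; observed 1. Eliminates M4 stuck-at-0.
Only M3 stuck-at-1 is consistent with every test.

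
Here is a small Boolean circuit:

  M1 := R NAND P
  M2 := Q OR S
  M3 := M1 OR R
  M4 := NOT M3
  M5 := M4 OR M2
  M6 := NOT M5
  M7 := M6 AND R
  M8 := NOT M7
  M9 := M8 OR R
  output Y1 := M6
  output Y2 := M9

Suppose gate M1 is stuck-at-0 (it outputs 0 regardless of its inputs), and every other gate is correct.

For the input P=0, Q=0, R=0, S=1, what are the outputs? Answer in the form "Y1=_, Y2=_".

Propagate with M1 forced: M1=0 [stuck-at-0], M2=1, M3=0, M4=1, M5=1, M6=0, M7=0, M8=1, M9=1.
So the outputs are Y1=0, Y2=1. (Same as the fault-free value — the fault is masked on this input.)

Y1=0, Y2=1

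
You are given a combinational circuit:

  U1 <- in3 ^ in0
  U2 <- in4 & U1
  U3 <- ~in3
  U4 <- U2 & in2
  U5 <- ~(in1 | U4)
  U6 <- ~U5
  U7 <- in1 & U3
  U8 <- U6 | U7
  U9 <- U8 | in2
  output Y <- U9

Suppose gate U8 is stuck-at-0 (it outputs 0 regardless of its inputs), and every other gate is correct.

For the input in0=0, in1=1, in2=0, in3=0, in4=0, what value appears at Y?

Propagate with U8 forced: U1=0, U2=0, U3=1, U4=0, U5=0, U6=1, U7=1, U8=0 [stuck-at-0], U9=0.
So Y = 0. (Without the fault it would be 1.)

0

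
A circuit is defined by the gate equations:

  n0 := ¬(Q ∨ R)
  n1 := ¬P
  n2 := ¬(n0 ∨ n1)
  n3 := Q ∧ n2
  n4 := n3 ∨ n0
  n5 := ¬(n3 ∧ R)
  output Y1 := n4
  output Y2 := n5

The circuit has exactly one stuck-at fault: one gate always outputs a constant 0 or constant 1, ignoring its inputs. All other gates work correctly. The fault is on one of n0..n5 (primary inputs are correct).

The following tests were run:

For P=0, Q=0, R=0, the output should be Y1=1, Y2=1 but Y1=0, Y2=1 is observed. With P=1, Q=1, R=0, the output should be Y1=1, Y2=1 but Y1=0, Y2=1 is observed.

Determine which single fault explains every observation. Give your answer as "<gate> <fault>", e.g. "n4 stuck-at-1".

Fault-free values for test 1 (P=0, Q=0, R=0): n0=1, n1=1, n2=0, n3=0, n4=1, n5=1, giving Y1=1, Y2=1. Observed Y1=0, Y2=1.
Test 1: faults giving observed Y1=0, Y2=1 are {n0 stuck-at-0, n4 stuck-at-0}.
Test 2 (P=1, Q=1, R=0): fault-free n0=0, n1=0, n2=1, n3=1, n4=1, n5=1 → Y1=1, Y2=1; observed Y1=0, Y2=1. Eliminates n0 stuck-at-0.
Only n4 stuck-at-0 is consistent with every test.

n4 stuck-at-0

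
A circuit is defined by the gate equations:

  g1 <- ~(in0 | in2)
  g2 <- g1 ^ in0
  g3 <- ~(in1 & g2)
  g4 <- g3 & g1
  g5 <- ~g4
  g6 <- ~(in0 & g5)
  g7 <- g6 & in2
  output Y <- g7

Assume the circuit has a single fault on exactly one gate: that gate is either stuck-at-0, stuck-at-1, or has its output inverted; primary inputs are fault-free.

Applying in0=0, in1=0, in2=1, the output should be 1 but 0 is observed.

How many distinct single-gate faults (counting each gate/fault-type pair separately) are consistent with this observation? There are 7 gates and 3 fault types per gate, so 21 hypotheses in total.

Fault-free: g1=0, g2=0, g3=1, g4=0, g5=1, g6=1, g7=1 → 1. Observed 0.
  g1: none of the 3 fault types match ✗
  g2: none of the 3 fault types match ✗
  g3: none of the 3 fault types match ✗
  g4: none of the 3 fault types match ✗
  g5: none of the 3 fault types match ✗
  g6: stuck-at-0, inverted output ✓; others ✗
  g7: stuck-at-0, inverted output ✓; others ✗
Consistent faults: {g6 stuck-at-0, g6 inverted output, g7 stuck-at-0, g7 inverted output} — 4 in all.

4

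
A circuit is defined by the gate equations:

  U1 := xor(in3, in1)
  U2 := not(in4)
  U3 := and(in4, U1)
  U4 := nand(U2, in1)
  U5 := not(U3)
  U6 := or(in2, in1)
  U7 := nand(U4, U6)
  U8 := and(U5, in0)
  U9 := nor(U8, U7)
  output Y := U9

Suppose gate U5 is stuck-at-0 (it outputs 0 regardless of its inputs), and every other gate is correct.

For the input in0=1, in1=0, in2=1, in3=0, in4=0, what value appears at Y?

1

Propagate with U5 forced: U1=0, U2=1, U3=0, U4=1, U5=0 [stuck-at-0], U6=1, U7=0, U8=0, U9=1.
So Y = 1. (Without the fault it would be 0.)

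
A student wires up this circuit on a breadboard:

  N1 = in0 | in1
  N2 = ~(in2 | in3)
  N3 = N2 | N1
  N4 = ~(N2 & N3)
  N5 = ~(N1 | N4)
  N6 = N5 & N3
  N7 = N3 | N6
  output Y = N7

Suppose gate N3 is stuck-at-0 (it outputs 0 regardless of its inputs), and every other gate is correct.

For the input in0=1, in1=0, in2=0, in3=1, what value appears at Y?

0

Propagate with N3 forced: N1=1, N2=0, N3=0 [stuck-at-0], N4=1, N5=0, N6=0, N7=0.
So Y = 0. (Without the fault it would be 1.)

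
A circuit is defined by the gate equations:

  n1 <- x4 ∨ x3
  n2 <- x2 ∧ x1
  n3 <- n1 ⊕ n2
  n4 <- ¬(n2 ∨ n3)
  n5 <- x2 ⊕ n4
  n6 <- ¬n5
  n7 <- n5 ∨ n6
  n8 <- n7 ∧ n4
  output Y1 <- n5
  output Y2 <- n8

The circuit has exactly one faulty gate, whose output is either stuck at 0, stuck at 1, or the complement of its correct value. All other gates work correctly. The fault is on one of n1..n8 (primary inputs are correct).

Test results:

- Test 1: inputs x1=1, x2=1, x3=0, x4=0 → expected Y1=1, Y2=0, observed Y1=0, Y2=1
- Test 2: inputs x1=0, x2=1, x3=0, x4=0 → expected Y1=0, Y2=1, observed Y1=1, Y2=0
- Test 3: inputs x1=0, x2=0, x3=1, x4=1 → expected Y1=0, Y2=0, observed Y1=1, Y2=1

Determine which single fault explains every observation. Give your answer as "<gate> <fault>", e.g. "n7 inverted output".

n4 inverted output

Fault-free values for test 1 (x1=1, x2=1, x3=0, x4=0): n1=0, n2=1, n3=1, n4=0, n5=1, n6=0, n7=1, n8=0, giving Y1=1, Y2=0. Observed Y1=0, Y2=1.
Test 1: faults giving observed Y1=0, Y2=1 are {n2 stuck-at-0, n2 inverted output, n4 stuck-at-1, n4 inverted output}.
Test 2 (x1=0, x2=1, x3=0, x4=0): fault-free n1=0, n2=0, n3=0, n4=1, n5=0, n6=1, n7=1, n8=1 → Y1=0, Y2=1; observed Y1=1, Y2=0. Eliminates n2 stuck-at-0, n4 stuck-at-1.
Test 3 (x1=0, x2=0, x3=1, x4=1): fault-free n1=1, n2=0, n3=1, n4=0, n5=0, n6=1, n7=1, n8=0 → Y1=0, Y2=0; observed Y1=1, Y2=1. Eliminates n2 inverted output.
Only n4 inverted output is consistent with every test.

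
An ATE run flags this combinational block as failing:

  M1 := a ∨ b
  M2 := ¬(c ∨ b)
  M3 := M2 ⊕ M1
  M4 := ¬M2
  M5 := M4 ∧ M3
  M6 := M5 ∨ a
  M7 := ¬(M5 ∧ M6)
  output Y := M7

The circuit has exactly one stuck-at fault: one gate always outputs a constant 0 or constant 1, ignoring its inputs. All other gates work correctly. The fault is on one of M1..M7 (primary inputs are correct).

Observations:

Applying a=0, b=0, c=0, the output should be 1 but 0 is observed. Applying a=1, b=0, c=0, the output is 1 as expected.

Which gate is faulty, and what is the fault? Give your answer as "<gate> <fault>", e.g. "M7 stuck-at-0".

Fault-free values for test 1 (a=0, b=0, c=0): M1=0, M2=1, M3=1, M4=0, M5=0, M6=0, M7=1, giving Y=1. Observed 0.
Test 1: faults giving observed 0 are {M4 stuck-at-1, M5 stuck-at-1, M7 stuck-at-0}.
Test 2 (a=1, b=0, c=0): fault-free M1=1, M2=1, M3=0, M4=0, M5=0, M6=1, M7=1 → 1; observed 1. Eliminates M5 stuck-at-1, M7 stuck-at-0.
Only M4 stuck-at-1 is consistent with every test.

M4 stuck-at-1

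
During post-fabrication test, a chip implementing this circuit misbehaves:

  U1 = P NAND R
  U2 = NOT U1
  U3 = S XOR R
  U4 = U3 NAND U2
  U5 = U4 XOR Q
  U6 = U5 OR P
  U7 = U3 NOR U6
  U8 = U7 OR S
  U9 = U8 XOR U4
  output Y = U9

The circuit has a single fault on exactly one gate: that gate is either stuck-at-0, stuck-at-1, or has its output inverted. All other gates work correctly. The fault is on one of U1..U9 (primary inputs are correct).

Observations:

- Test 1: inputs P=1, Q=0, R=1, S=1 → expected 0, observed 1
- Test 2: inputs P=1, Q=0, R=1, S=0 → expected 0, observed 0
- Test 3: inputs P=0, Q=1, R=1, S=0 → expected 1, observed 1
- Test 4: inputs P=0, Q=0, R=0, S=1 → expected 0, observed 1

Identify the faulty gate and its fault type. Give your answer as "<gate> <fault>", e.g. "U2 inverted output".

U8 stuck-at-0

Fault-free values for test 1 (P=1, Q=0, R=1, S=1): U1=0, U2=1, U3=0, U4=1, U5=1, U6=1, U7=0, U8=1, U9=0, giving Y=0. Observed 1.
Test 1: faults giving observed 1 are {U3 stuck-at-1, U3 inverted output, U4 stuck-at-0, U4 inverted output, U8 stuck-at-0, U8 inverted output, U9 stuck-at-1, U9 inverted output}.
Test 2 (P=1, Q=0, R=1, S=0): fault-free U1=0, U2=1, U3=1, U4=0, U5=0, U6=1, U7=0, U8=0, U9=0 → 0; observed 0. Eliminates U3 inverted output, U4 inverted output, U8 inverted output, U9 stuck-at-1, U9 inverted output.
Test 3 (P=0, Q=1, R=1, S=0): fault-free U1=1, U2=0, U3=1, U4=1, U5=0, U6=0, U7=0, U8=0, U9=1 → 1; observed 1. Eliminates U4 stuck-at-0.
Test 4 (P=0, Q=0, R=0, S=1): fault-free U1=1, U2=0, U3=1, U4=1, U5=1, U6=1, U7=0, U8=1, U9=0 → 0; observed 1. Eliminates U3 stuck-at-1.
Only U8 stuck-at-0 is consistent with every test.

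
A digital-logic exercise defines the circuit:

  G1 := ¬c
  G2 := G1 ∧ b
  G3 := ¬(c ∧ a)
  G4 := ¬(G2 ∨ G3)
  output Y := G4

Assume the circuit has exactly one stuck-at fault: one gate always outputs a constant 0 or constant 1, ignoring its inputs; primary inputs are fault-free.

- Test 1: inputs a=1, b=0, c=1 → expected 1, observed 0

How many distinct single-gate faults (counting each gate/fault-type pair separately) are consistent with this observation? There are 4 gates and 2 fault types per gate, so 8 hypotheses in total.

3

Fault-free: G1=0, G2=0, G3=0, G4=1 → 1. Observed 0.
  G1 stuck-at-0: output 1 ✗
  G1 stuck-at-1: output 1 ✗
  G2 stuck-at-0: output 1 ✗
  G2 stuck-at-1: output 0 ✓
  G3 stuck-at-0: output 1 ✗
  G3 stuck-at-1: output 0 ✓
  G4 stuck-at-0: output 0 ✓
  G4 stuck-at-1: output 1 ✗
Consistent faults: {G2 stuck-at-1, G3 stuck-at-1, G4 stuck-at-0} — 3 in all.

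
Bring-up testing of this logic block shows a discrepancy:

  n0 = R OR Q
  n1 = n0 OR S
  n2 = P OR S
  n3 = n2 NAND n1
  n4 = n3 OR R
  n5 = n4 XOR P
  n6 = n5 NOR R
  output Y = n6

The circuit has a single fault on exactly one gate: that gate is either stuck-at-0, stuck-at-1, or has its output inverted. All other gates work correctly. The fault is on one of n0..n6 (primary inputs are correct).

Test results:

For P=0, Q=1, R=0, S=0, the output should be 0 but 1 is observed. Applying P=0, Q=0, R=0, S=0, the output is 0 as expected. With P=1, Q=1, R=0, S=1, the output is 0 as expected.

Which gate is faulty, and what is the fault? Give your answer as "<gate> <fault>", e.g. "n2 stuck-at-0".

n2 stuck-at-1

Fault-free values for test 1 (P=0, Q=1, R=0, S=0): n0=1, n1=1, n2=0, n3=1, n4=1, n5=1, n6=0, giving Y=0. Observed 1.
Test 1: faults giving observed 1 are {n2 stuck-at-1, n2 inverted output, n3 stuck-at-0, n3 inverted output, n4 stuck-at-0, n4 inverted output, n5 stuck-at-0, n5 inverted output, n6 stuck-at-1, n6 inverted output}.
Test 2 (P=0, Q=0, R=0, S=0): fault-free n0=0, n1=0, n2=0, n3=1, n4=1, n5=1, n6=0 → 0; observed 0. Eliminates n3 stuck-at-0, n3 inverted output, n4 stuck-at-0, n4 inverted output, n5 stuck-at-0, n5 inverted output, n6 stuck-at-1, n6 inverted output.
Test 3 (P=1, Q=1, R=0, S=1): fault-free n0=1, n1=1, n2=1, n3=0, n4=0, n5=1, n6=0 → 0; observed 0. Eliminates n2 inverted output.
Only n2 stuck-at-1 is consistent with every test.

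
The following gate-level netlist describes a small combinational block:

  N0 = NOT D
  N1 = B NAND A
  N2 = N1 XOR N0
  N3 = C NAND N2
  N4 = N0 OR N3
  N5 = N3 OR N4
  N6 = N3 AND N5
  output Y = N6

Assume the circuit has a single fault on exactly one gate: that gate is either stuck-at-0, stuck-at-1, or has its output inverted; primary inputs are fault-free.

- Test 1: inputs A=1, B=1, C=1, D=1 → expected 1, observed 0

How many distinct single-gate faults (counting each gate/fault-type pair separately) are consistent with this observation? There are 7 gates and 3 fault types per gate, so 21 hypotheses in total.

Fault-free: N0=0, N1=0, N2=0, N3=1, N4=1, N5=1, N6=1 → 1. Observed 0.
  N0: stuck-at-1, inverted output ✓; others ✗
  N1: stuck-at-1, inverted output ✓; others ✗
  N2: stuck-at-1, inverted output ✓; others ✗
  N3: stuck-at-0, inverted output ✓; others ✗
  N4: none of the 3 fault types match ✗
  N5: stuck-at-0, inverted output ✓; others ✗
  N6: stuck-at-0, inverted output ✓; others ✗
Consistent faults: {N0 stuck-at-1, N0 inverted output, N1 stuck-at-1, N1 inverted output, N2 stuck-at-1, N2 inverted output, N3 stuck-at-0, N3 inverted output, N5 stuck-at-0, N5 inverted output, N6 stuck-at-0, N6 inverted output} — 12 in all.

12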